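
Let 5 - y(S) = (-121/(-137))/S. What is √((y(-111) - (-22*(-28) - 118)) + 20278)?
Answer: 2*√1143834864378/15207 ≈ 140.66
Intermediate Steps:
y(S) = 5 - 121/(137*S) (y(S) = 5 - (-121/(-137))/S = 5 - (-121*(-1/137))/S = 5 - 121/(137*S))
√((y(-111) - (-22*(-28) - 118)) + 20278) = √(((5 - 121/137/(-111)) - (-22*(-28) - 118)) + 20278) = √(((5 - 121/137*(-1/111)) - (616 - 118)) + 20278) = √(((5 + 121/15207) - 1*498) + 20278) = √((76156/15207 - 498) + 20278) = √(-7496930/15207 + 20278) = √(300870616/15207) = 2*√1143834864378/15207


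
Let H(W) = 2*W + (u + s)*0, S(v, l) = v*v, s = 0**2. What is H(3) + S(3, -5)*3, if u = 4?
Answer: 33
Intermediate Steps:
s = 0
S(v, l) = v**2
H(W) = 2*W (H(W) = 2*W + (4 + 0)*0 = 2*W + 4*0 = 2*W + 0 = 2*W)
H(3) + S(3, -5)*3 = 2*3 + 3**2*3 = 6 + 9*3 = 6 + 27 = 33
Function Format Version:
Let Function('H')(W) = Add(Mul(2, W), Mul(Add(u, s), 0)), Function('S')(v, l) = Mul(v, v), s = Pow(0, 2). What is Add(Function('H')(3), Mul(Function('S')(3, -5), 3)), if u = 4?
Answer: 33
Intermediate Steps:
s = 0
Function('S')(v, l) = Pow(v, 2)
Function('H')(W) = Mul(2, W) (Function('H')(W) = Add(Mul(2, W), Mul(Add(4, 0), 0)) = Add(Mul(2, W), Mul(4, 0)) = Add(Mul(2, W), 0) = Mul(2, W))
Add(Function('H')(3), Mul(Function('S')(3, -5), 3)) = Add(Mul(2, 3), Mul(Pow(3, 2), 3)) = Add(6, Mul(9, 3)) = Add(6, 27) = 33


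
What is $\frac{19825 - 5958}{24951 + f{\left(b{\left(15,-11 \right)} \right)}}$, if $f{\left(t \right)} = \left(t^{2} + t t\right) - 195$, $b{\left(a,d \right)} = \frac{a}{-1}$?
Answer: $\frac{13867}{25206} \approx 0.55015$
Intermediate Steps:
$b{\left(a,d \right)} = - a$ ($b{\left(a,d \right)} = a \left(-1\right) = - a$)
$f{\left(t \right)} = -195 + 2 t^{2}$ ($f{\left(t \right)} = \left(t^{2} + t^{2}\right) - 195 = 2 t^{2} - 195 = -195 + 2 t^{2}$)
$\frac{19825 - 5958}{24951 + f{\left(b{\left(15,-11 \right)} \right)}} = \frac{19825 - 5958}{24951 - \left(195 - 2 \left(\left(-1\right) 15\right)^{2}\right)} = \frac{13867}{24951 - \left(195 - 2 \left(-15\right)^{2}\right)} = \frac{13867}{24951 + \left(-195 + 2 \cdot 225\right)} = \frac{13867}{24951 + \left(-195 + 450\right)} = \frac{13867}{24951 + 255} = \frac{13867}{25206}$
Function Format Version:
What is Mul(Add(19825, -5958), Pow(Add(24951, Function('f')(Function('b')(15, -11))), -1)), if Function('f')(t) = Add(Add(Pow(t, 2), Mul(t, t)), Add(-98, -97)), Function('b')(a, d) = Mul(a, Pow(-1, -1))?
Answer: Rational(13867, 25206) ≈ 0.55015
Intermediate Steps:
Function('b')(a, d) = Mul(-1, a) (Function('b')(a, d) = Mul(a, -1) = Mul(-1, a))
Function('f')(t) = Add(-195, Mul(2, Pow(t, 2))) (Function('f')(t) = Add(Add(Pow(t, 2), Pow(t, 2)), -195) = Add(Mul(2, Pow(t, 2)), -195) = Add(-195, Mul(2, Pow(t, 2))))
Mul(Add(19825, -5958), Pow(Add(24951, Function('f')(Function('b')(15, -11))), -1)) = Mul(Add(19825, -5958), Pow(Add(24951, Add(-195, Mul(2, Pow(Mul(-1, 15), 2)))), -1)) = Mul(13867, Pow(Add(24951, Add(-195, Mul(2, Pow(-15, 2)))), -1)) = Mul(13867, Pow(Add(24951, Add(-195, Mul(2, 225))), -1)) = Mul(13867, Pow(Add(24951, Add(-195, 450)), -1)) = Mul(13867, Pow(Add(24951, 255), -1)) = Mul(13867, Pow(25206, -1)) = Mul(13867, Rational(1, 25206)) = Rational(13867, 25206)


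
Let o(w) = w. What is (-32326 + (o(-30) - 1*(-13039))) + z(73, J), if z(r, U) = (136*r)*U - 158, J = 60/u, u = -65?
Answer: -372311/13 ≈ -28639.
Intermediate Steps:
J = -12/13 (J = 60/(-65) = 60*(-1/65) = -12/13 ≈ -0.92308)
z(r, U) = -158 + 136*U*r (z(r, U) = 136*U*r - 158 = -158 + 136*U*r)
(-32326 + (o(-30) - 1*(-13039))) + z(73, J) = (-32326 + (-30 - 1*(-13039))) + (-158 + 136*(-12/13)*73) = (-32326 + (-30 + 13039)) + (-158 - 119136/13) = (-32326 + 13009) - 121190/13 = -19317 - 121190/13 = -372311/13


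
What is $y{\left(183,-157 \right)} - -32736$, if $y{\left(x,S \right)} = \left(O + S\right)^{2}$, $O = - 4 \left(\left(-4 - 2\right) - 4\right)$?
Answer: $46425$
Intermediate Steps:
$O = 40$ ($O = - 4 \left(\left(-4 - 2\right) - 4\right) = - 4 \left(-6 - 4\right) = \left(-4\right) \left(-10\right) = 40$)
$y{\left(x,S \right)} = \left(40 + S\right)^{2}$
$y{\left(183,-157 \right)} - -32736 = \left(40 - 157\right)^{2} - -32736 = \left(-117\right)^{2} + 32736 = 13689 + 32736 = 46425$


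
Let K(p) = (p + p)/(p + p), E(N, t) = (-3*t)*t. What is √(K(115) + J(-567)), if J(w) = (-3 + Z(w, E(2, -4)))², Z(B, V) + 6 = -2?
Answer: √122 ≈ 11.045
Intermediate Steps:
E(N, t) = -3*t²
Z(B, V) = -8 (Z(B, V) = -6 - 2 = -8)
K(p) = 1 (K(p) = (2*p)/((2*p)) = (2*p)*(1/(2*p)) = 1)
J(w) = 121 (J(w) = (-3 - 8)² = (-11)² = 121)
√(K(115) + J(-567)) = √(1 + 121) = √122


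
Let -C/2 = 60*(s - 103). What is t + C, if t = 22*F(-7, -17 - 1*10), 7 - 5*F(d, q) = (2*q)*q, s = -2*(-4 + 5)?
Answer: 31078/5 ≈ 6215.6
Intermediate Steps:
s = -2 (s = -2*1 = -2)
C = 12600 (C = -120*(-2 - 103) = -120*(-105) = -2*(-6300) = 12600)
F(d, q) = 7/5 - 2*q²/5 (F(d, q) = 7/5 - 2*q*q/5 = 7/5 - 2*q²/5)
t = -31922/5 (t = 22*(7/5 - 2*(-17 - 1*10)²/5) = 22*(7/5 - 2*(-17 - 10)²/5) = 22*(7/5 - ⅖*(-27)²) = 22*(7/5 - ⅖*729) = 22*(7/5 - 1458/5) = 22*(-1451/5) = -31922/5 ≈ -6384.4)
t + C = -31922/5 + 12600 = 31078/5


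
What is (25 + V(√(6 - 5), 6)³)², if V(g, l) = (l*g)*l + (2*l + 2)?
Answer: 15631250625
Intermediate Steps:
V(g, l) = 2 + 2*l + g*l² (V(g, l) = (g*l)*l + (2 + 2*l) = g*l² + (2 + 2*l) = 2 + 2*l + g*l²)
(25 + V(√(6 - 5), 6)³)² = (25 + (2 + 2*6 + √(6 - 5)*6²)³)² = (25 + (2 + 12 + √1*36)³)² = (25 + (2 + 12 + 1*36)³)² = (25 + (2 + 12 + 36)³)² = (25 + 50³)² = (25 + 125000)² = 125025² = 15631250625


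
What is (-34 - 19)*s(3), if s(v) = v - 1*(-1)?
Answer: -212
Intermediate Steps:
s(v) = 1 + v (s(v) = v + 1 = 1 + v)
(-34 - 19)*s(3) = (-34 - 19)*(1 + 3) = -53*4 = -212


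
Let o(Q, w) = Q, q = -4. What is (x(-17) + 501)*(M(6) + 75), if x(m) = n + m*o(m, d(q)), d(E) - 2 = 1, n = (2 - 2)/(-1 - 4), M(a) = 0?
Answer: 59250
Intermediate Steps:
n = 0 (n = 0/(-5) = 0*(-⅕) = 0)
d(E) = 3 (d(E) = 2 + 1 = 3)
x(m) = m² (x(m) = 0 + m*m = 0 + m² = m²)
(x(-17) + 501)*(M(6) + 75) = ((-17)² + 501)*(0 + 75) = (289 + 501)*75 = 790*75 = 59250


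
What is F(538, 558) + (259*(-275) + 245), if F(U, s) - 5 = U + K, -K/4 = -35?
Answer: -70297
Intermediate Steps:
K = 140 (K = -4*(-35) = 140)
F(U, s) = 145 + U (F(U, s) = 5 + (U + 140) = 5 + (140 + U) = 145 + U)
F(538, 558) + (259*(-275) + 245) = (145 + 538) + (259*(-275) + 245) = 683 + (-71225 + 245) = 683 - 70980 = -70297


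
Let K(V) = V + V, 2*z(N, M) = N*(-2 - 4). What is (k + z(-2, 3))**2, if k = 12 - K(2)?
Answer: 196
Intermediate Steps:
z(N, M) = -3*N (z(N, M) = (N*(-2 - 4))/2 = (N*(-6))/2 = (-6*N)/2 = -3*N)
K(V) = 2*V
k = 8 (k = 12 - 2*2 = 12 - 1*4 = 12 - 4 = 8)
(k + z(-2, 3))**2 = (8 - 3*(-2))**2 = (8 + 6)**2 = 14**2 = 196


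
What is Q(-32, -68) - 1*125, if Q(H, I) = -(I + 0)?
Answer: -57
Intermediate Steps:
Q(H, I) = -I
Q(-32, -68) - 1*125 = -1*(-68) - 1*125 = 68 - 125 = -57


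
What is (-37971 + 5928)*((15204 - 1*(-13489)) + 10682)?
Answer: -1261693125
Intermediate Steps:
(-37971 + 5928)*((15204 - 1*(-13489)) + 10682) = -32043*((15204 + 13489) + 10682) = -32043*(28693 + 10682) = -32043*39375 = -1261693125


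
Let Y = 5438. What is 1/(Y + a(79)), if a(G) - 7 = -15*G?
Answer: 1/4260 ≈ 0.00023474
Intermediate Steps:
a(G) = 7 - 15*G
1/(Y + a(79)) = 1/(5438 + (7 - 15*79)) = 1/(5438 + (7 - 1185)) = 1/(5438 - 1178) = 1/4260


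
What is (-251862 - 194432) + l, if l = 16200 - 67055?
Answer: -497149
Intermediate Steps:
l = -50855
(-251862 - 194432) + l = (-251862 - 194432) - 50855 = -446294 - 50855 = -497149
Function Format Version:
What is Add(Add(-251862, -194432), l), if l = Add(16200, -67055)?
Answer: -497149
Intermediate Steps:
l = -50855
Add(Add(-251862, -194432), l) = Add(Add(-251862, -194432), -50855) = Add(-446294, -50855) = -497149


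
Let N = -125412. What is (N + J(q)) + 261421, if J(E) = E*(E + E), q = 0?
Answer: 136009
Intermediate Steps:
J(E) = 2*E² (J(E) = E*(2*E) = 2*E²)
(N + J(q)) + 261421 = (-125412 + 2*0²) + 261421 = (-125412 + 2*0) + 261421 = (-125412 + 0) + 261421 = -125412 + 261421 = 136009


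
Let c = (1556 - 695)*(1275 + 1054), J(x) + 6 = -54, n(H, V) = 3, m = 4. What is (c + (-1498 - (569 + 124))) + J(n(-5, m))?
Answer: 2003018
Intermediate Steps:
J(x) = -60 (J(x) = -6 - 54 = -60)
c = 2005269 (c = 861*2329 = 2005269)
(c + (-1498 - (569 + 124))) + J(n(-5, m)) = (2005269 + (-1498 - (569 + 124))) - 60 = (2005269 + (-1498 - 1*693)) - 60 = (2005269 + (-1498 - 693)) - 60 = (2005269 - 2191) - 60 = 2003078 - 60 = 2003018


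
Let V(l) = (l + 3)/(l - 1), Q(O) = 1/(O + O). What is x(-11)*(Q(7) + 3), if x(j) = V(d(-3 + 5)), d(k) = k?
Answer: 215/14 ≈ 15.357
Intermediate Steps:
Q(O) = 1/(2*O)
V(l) = (3 + l)/(-1 + l)
x(j) = 5 (x(j) = (3 + (-3 + 5))/(-1 + (-3 + 5)) = (3 + 2)/(-1 + 2) = 5/1 = 1*5 = 5)
x(-11)*(Q(7) + 3) = 5*((½)/7 + 3) = 5*((½)*(⅐) + 3) = 5*(1/14 + 3) = 5*(43/14) = 215/14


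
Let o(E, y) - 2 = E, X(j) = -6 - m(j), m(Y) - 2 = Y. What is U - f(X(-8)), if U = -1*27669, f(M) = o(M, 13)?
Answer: -27671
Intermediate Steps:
m(Y) = 2 + Y
X(j) = -8 - j (X(j) = -6 - (2 + j) = -6 + (-2 - j) = -8 - j)
o(E, y) = 2 + E
f(M) = 2 + M
U = -27669
U - f(X(-8)) = -27669 - (2 + (-8 - 1*(-8))) = -27669 - (2 + (-8 + 8)) = -27669 - (2 + 0) = -27669 - 1*2 = -27669 - 2 = -27671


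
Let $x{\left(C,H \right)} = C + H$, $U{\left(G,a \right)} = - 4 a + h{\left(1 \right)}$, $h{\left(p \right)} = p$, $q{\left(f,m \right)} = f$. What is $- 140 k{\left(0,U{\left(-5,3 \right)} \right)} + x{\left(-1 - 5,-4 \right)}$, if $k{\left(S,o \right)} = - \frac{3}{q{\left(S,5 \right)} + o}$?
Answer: $- \frac{530}{11} \approx -48.182$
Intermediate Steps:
$U{\left(G,a \right)} = 1 - 4 a$ ($U{\left(G,a \right)} = - 4 a + 1 = 1 - 4 a$)
$k{\left(S,o \right)} = - \frac{3}{S + o}$
$- 140 k{\left(0,U{\left(-5,3 \right)} \right)} + x{\left(-1 - 5,-4 \right)} = - 140 \left(- \frac{3}{0 + \left(1 - 12\right)}\right) - 10 = - 140 \left(- \frac{3}{0 - 11}\right) - 10 = - 140 \left(- \frac{3}{-11}\right) - 10 = - 140 \left(\left(-3\right) \left(- \frac{1}{11}\right)\right) - 10 = \left(-140\right) \frac{3}{11} - 10 = - \frac{420}{11} - 10 = - \frac{530}{11}$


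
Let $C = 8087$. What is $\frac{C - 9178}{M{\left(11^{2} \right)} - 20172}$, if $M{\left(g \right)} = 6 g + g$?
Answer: $\frac{1091}{19325} \approx 0.056455$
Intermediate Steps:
$M{\left(g \right)} = 7 g$
$\frac{C - 9178}{M{\left(11^{2} \right)} - 20172} = \frac{8087 - 9178}{7 \cdot 11^{2} - 20172} = - \frac{1091}{7 \cdot 121 - 20172} = - \frac{1091}{847 - 20172} = - \frac{1091}{-19325} = \left(-1091\right) \left(- \frac{1}{19325}\right) = \frac{1091}{19325}$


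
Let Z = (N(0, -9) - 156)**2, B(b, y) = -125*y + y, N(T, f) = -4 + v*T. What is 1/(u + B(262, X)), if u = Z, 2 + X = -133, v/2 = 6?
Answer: 1/42340 ≈ 2.3618e-5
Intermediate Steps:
v = 12 (v = 2*6 = 12)
X = -135 (X = -2 - 133 = -135)
N(T, f) = -4 + 12*T
B(b, y) = -124*y
Z = 25600 (Z = ((-4 + 12*0) - 156)**2 = ((-4 + 0) - 156)**2 = (-4 - 156)**2 = (-160)**2 = 25600)
u = 25600
1/(u + B(262, X)) = 1/(25600 - 124*(-135)) = 1/(25600 + 16740) = 1/42340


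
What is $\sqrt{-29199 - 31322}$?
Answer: $i \sqrt{60521} \approx 246.01 i$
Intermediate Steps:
$\sqrt{-29199 - 31322} = \sqrt{-60521} = i \sqrt{60521}$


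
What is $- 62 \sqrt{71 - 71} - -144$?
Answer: $144$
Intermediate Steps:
$- 62 \sqrt{71 - 71} - -144 = - 62 \sqrt{0} + 144 = \left(-62\right) 0 + 144 = 0 + 144 = 144$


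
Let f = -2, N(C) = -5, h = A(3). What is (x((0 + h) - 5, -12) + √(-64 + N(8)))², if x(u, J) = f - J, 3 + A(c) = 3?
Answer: (10 + I*√69)² ≈ 31.0 + 166.13*I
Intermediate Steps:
A(c) = 0 (A(c) = -3 + 3 = 0)
h = 0
x(u, J) = -2 - J
(x((0 + h) - 5, -12) + √(-64 + N(8)))² = ((-2 - 1*(-12)) + √(-64 - 5))² = ((-2 + 12) + √(-69))² = (10 + I*√69)²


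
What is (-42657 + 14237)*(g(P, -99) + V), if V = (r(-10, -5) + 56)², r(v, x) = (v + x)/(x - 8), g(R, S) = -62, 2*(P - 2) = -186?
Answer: -15391447820/169 ≈ -9.1074e+7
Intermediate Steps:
P = -91 (P = 2 + (½)*(-186) = 2 - 93 = -91)
r(v, x) = (v + x)/(-8 + x)
V = 552049/169 (V = ((-10 - 5)/(-8 - 5) + 56)² = (-15/(-13) + 56)² = (-1/13*(-15) + 56)² = (15/13 + 56)² = (743/13)² = 552049/169 ≈ 3266.6)
(-42657 + 14237)*(g(P, -99) + V) = (-42657 + 14237)*(-62 + 552049/169) = -28420*541571/169 = -15391447820/169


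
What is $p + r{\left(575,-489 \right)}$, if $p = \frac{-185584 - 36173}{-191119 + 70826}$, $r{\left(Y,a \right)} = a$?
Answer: $- \frac{58601520}{120293} \approx -487.16$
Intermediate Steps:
$p = \frac{221757}{120293}$ ($p = - \frac{221757}{-120293} = \left(-221757\right) \left(- \frac{1}{120293}\right) = \frac{221757}{120293} \approx 1.8435$)
$p + r{\left(575,-489 \right)} = \frac{221757}{120293} - 489 = - \frac{58601520}{120293}$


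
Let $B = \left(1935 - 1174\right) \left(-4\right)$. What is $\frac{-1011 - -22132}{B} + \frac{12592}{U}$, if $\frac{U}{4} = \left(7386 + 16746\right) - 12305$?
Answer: $- \frac{240215555}{36001388} \approx -6.6724$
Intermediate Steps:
$B = -3044$ ($B = \left(1935 - 1174\right) \left(-4\right) = 761 \left(-4\right) = -3044$)
$U = 47308$ ($U = 4 \left(\left(7386 + 16746\right) - 12305\right) = 4 \left(24132 - 12305\right) = 4 \cdot 11827 = 47308$)
$\frac{-1011 - -22132}{B} + \frac{12592}{U} = \frac{-1011 - -22132}{-3044} + \frac{12592}{47308} = \left(-1011 + 22132\right) \left(- \frac{1}{3044}\right) + 12592 \cdot \frac{1}{47308} = 21121 \left(- \frac{1}{3044}\right) + \frac{3148}{11827} = - \frac{21121}{3044} + \frac{3148}{11827} = - \frac{240215555}{36001388}$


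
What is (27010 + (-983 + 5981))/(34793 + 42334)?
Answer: 32008/77127 ≈ 0.41500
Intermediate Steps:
(27010 + (-983 + 5981))/(34793 + 42334) = (27010 + 4998)/77127 = 32008*(1/77127) = 32008/77127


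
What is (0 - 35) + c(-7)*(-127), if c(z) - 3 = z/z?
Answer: -543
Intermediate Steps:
c(z) = 4 (c(z) = 3 + z/z = 3 + 1 = 4)
(0 - 35) + c(-7)*(-127) = (0 - 35) + 4*(-127) = -35 - 508 = -543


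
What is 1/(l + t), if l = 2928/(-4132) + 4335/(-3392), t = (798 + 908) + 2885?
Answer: 3503936/16079609177 ≈ 0.00021791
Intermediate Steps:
t = 4591 (t = 1706 + 2885 = 4591)
l = -6960999/3503936 (l = 2928*(-1/4132) + 4335*(-1/3392) = -732/1033 - 4335/3392 = -6960999/3503936 ≈ -1.9866)
1/(l + t) = 1/(-6960999/3503936 + 4591) = 1/(16079609177/3503936) = 3503936/16079609177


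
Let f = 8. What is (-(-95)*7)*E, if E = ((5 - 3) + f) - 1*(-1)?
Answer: 7315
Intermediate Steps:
E = 11 (E = ((5 - 3) + 8) - 1*(-1) = (2 + 8) + 1 = 10 + 1 = 11)
(-(-95)*7)*E = -(-95)*7*11 = -19*(-35)*11 = 665*11 = 7315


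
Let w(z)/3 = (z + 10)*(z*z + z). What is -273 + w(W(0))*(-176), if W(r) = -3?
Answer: -22449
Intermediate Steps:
w(z) = 3*(10 + z)*(z + z²) (w(z) = 3*((z + 10)*(z*z + z)) = 3*((10 + z)*(z² + z)) = 3*((10 + z)*(z + z²)) = 3*(10 + z)*(z + z²))
-273 + w(W(0))*(-176) = -273 + (3*(-3)*(10 + (-3)² + 11*(-3)))*(-176) = -273 + (3*(-3)*(10 + 9 - 33))*(-176) = -273 + (3*(-3)*(-14))*(-176) = -273 + 126*(-176) = -273 - 22176 = -22449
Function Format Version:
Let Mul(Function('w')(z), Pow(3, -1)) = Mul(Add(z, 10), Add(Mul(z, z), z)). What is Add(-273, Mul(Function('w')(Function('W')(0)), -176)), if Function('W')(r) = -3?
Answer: -22449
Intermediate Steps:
Function('w')(z) = Mul(3, Add(10, z), Add(z, Pow(z, 2))) (Function('w')(z) = Mul(3, Mul(Add(z, 10), Add(Mul(z, z), z))) = Mul(3, Mul(Add(10, z), Add(Pow(z, 2), z))) = Mul(3, Mul(Add(10, z), Add(z, Pow(z, 2)))) = Mul(3, Add(10, z), Add(z, Pow(z, 2))))
Add(-273, Mul(Function('w')(Function('W')(0)), -176)) = Add(-273, Mul(Mul(3, -3, Add(10, Pow(-3, 2), Mul(11, -3))), -176)) = Add(-273, Mul(Mul(3, -3, Add(10, 9, -33)), -176)) = Add(-273, Mul(Mul(3, -3, -14), -176)) = Add(-273, Mul(126, -176)) = Add(-273, -22176) = -22449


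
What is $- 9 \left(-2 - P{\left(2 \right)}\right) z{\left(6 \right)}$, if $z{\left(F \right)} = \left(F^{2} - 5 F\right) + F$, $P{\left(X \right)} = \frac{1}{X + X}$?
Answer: $243$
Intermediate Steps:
$P{\left(X \right)} = \frac{1}{2 X}$
$z{\left(F \right)} = F^{2} - 4 F$
$- 9 \left(-2 - P{\left(2 \right)}\right) z{\left(6 \right)} = - 9 \left(-2 - \frac{1}{2 \cdot 2}\right) 6 \left(-4 + 6\right) = - 9 \left(-2 - \frac{1}{2} \cdot \frac{1}{2}\right) 6 \cdot 2 = - 9 \left(-2 - \frac{1}{4}\right) 12 = \left(-9\right) \left(- \frac{9}{4}\right) 12 = \frac{81}{4} \cdot 12 = 243$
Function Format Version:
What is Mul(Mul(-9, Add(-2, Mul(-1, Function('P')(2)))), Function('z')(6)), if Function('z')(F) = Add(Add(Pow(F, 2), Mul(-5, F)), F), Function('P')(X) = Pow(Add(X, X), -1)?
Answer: 243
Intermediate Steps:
Function('P')(X) = Mul(Rational(1, 2), Pow(X, -1)) (Function('P')(X) = Pow(Mul(2, X), -1) = Mul(Rational(1, 2), Pow(X, -1)))
Function('z')(F) = Add(Pow(F, 2), Mul(-4, F))
Mul(Mul(-9, Add(-2, Mul(-1, Function('P')(2)))), Function('z')(6)) = Mul(Mul(-9, Add(-2, Mul(-1, Mul(Rational(1, 2), Pow(2, -1))))), Mul(6, Add(-4, 6))) = Mul(Mul(-9, Add(-2, Mul(-1, Mul(Rational(1, 2), Rational(1, 2))))), Mul(6, 2)) = Mul(Mul(-9, Add(-2, Mul(-1, Rational(1, 4)))), 12) = Mul(Mul(-9, Add(-2, Rational(-1, 4))), 12) = Mul(Mul(-9, Rational(-9, 4)), 12) = Mul(Rational(81, 4), 12) = 243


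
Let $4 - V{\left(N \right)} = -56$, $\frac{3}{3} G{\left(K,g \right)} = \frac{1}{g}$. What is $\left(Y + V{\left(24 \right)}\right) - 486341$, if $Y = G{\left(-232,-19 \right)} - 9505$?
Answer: $- \frac{9419935}{19} \approx -4.9579 \cdot 10^{5}$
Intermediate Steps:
$G{\left(K,g \right)} = \frac{1}{g}$
$V{\left(N \right)} = 60$ ($V{\left(N \right)} = 4 - -56 = 4 + 56 = 60$)
$Y = - \frac{180596}{19}$ ($Y = \frac{1}{-19} - 9505 = - \frac{1}{19} - 9505 = - \frac{180596}{19} \approx -9505.0$)
$\left(Y + V{\left(24 \right)}\right) - 486341 = \left(- \frac{180596}{19} + 60\right) - 486341 = - \frac{179456}{19} - 486341 = - \frac{9419935}{19}$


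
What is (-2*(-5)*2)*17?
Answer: 340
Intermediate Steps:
(-2*(-5)*2)*17 = (10*2)*17 = 20*17 = 340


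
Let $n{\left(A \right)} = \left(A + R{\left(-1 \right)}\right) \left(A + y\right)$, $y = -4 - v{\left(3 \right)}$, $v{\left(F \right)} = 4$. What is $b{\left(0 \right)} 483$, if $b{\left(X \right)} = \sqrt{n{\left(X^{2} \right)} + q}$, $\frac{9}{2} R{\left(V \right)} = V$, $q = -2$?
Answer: $161 i \sqrt{2} \approx 227.69 i$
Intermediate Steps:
$R{\left(V \right)} = \frac{2 V}{9}$
$y = -8$ ($y = -4 - 4 = -8$)
$n{\left(A \right)} = \left(-8 + A\right) \left(- \frac{2}{9} + A\right)$ ($n{\left(A \right)} = \left(A + \frac{2}{9} \left(-1\right)\right) \left(A - 8\right) = \left(A - \frac{2}{9}\right) \left(-8 + A\right) = \left(- \frac{2}{9} + A\right) \left(-8 + A\right) = \left(-8 + A\right) \left(- \frac{2}{9} + A\right)$)
$b{\left(X \right)} = \sqrt{- \frac{2}{9} + X^{4} - \frac{74 X^{2}}{9}}$ ($b{\left(X \right)} = \sqrt{\left(\frac{16}{9} + \left(X^{2}\right)^{2} - \frac{74 X^{2}}{9}\right) - 2} = \sqrt{\left(\frac{16}{9} + X^{4} - \frac{74 X^{2}}{9}\right) - 2} = \sqrt{- \frac{2}{9} + X^{4} - \frac{74 X^{2}}{9}}$)
$b{\left(0 \right)} 483 = \frac{\sqrt{-2 - 74 \cdot 0^{2} + 9 \cdot 0^{4}}}{3} \cdot 483 = \frac{\sqrt{-2 - 0 + 9 \cdot 0}}{3} \cdot 483 = \frac{\sqrt{-2 + 0 + 0}}{3} \cdot 483 = \frac{\sqrt{-2}}{3} \cdot 483 = \frac{i \sqrt{2}}{3} \cdot 483 = 161 i \sqrt{2}$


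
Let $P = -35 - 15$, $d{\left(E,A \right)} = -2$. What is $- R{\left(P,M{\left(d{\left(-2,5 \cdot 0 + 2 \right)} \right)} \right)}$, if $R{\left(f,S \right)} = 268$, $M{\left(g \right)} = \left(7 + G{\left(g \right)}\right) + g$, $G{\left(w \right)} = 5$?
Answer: $-268$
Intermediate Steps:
$M{\left(g \right)} = 12 + g$ ($M{\left(g \right)} = \left(7 + 5\right) + g = 12 + g$)
$P = -50$ ($P = -35 - 15 = -50$)
$- R{\left(P,M{\left(d{\left(-2,5 \cdot 0 + 2 \right)} \right)} \right)} = \left(-1\right) 268 = -268$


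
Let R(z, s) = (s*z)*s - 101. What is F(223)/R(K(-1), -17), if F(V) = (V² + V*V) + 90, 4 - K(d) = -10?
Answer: 99548/3945 ≈ 25.234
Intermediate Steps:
K(d) = 14 (K(d) = 4 - 1*(-10) = 4 + 10 = 14)
R(z, s) = -101 + z*s² (R(z, s) = z*s² - 101 = -101 + z*s²)
F(V) = 90 + 2*V² (F(V) = (V² + V²) + 90 = 2*V² + 90 = 90 + 2*V²)
F(223)/R(K(-1), -17) = (90 + 2*223²)/(-101 + 14*(-17)²) = (90 + 2*49729)/(-101 + 14*289) = (90 + 99458)/(-101 + 4046) = 99548/3945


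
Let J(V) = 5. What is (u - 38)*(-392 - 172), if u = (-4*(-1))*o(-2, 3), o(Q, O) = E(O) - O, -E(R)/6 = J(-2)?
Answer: 95880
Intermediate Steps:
E(R) = -30 (E(R) = -6*5 = -30)
o(Q, O) = -30 - O
u = -132 (u = (-4*(-1))*(-30 - 1*3) = 4*(-30 - 3) = 4*(-33) = -132)
(u - 38)*(-392 - 172) = (-132 - 38)*(-392 - 172) = -170*(-564) = 95880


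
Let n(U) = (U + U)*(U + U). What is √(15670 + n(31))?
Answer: √19514 ≈ 139.69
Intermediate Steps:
n(U) = 4*U² (n(U) = (2*U)*(2*U) = 4*U²)
√(15670 + n(31)) = √(15670 + 4*31²) = √(15670 + 4*961) = √(15670 + 3844) = √19514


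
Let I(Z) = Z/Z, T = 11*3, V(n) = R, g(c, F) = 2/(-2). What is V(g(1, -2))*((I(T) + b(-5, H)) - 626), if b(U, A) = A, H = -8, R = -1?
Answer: 633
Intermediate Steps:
g(c, F) = -1 (g(c, F) = 2*(-1/2) = -1)
V(n) = -1
T = 33
I(Z) = 1
V(g(1, -2))*((I(T) + b(-5, H)) - 626) = -((1 - 8) - 626) = -(-7 - 626) = -1*(-633) = 633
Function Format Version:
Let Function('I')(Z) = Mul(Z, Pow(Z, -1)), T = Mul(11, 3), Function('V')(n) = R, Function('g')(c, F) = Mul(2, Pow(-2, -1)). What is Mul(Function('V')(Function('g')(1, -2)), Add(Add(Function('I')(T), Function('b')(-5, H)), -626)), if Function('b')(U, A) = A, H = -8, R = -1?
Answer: 633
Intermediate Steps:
Function('g')(c, F) = -1 (Function('g')(c, F) = Mul(2, Rational(-1, 2)) = -1)
Function('V')(n) = -1
T = 33
Function('I')(Z) = 1
Mul(Function('V')(Function('g')(1, -2)), Add(Add(Function('I')(T), Function('b')(-5, H)), -626)) = Mul(-1, Add(Add(1, -8), -626)) = Mul(-1, Add(-7, -626)) = Mul(-1, -633) = 633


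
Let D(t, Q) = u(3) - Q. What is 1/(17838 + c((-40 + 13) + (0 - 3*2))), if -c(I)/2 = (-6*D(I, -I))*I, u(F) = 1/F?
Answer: 1/30774 ≈ 3.2495e-5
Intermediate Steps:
u(F) = 1/F
D(t, Q) = 1/3 - Q
c(I) = -2*I*(-2 - 6*I) (c(I) = -2*(-6*(1/3 - (-1)*I))*I = -2*(-6*(1/3 + I))*I = -2*(-2 - 6*I)*I = -2*I*(-2 - 6*I))
1/(17838 + c((-40 + 13) + (0 - 3*2))) = 1/(17838 + 4*((-40 + 13) + (0 - 3*2))*(1 + 3*((-40 + 13) + (0 - 3*2)))) = 1/(17838 + 4*(-27 + (0 - 6))*(1 + 3*(-27 + (0 - 6)))) = 1/(17838 + 4*(-27 - 6)*(1 + 3*(-27 - 6))) = 1/(17838 + 4*(-33)*(1 + 3*(-33))) = 1/(17838 + 4*(-33)*(1 - 99)) = 1/(17838 + 4*(-33)*(-98)) = 1/(17838 + 12936) = 1/30774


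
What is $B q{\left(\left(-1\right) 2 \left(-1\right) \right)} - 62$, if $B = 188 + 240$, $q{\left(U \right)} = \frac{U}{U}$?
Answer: $366$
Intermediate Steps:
$q{\left(U \right)} = 1$
$B = 428$
$B q{\left(\left(-1\right) 2 \left(-1\right) \right)} - 62 = 428 \cdot 1 - 62 = 428 - 62 = 366$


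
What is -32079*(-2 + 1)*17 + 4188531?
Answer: 4733874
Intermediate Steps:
-32079*(-2 + 1)*17 + 4188531 = -(-32079)*17 + 4188531 = -32079*(-17) + 4188531 = 545343 + 4188531 = 4733874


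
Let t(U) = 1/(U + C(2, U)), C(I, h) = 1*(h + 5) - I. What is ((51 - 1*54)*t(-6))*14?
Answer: 14/3 ≈ 4.6667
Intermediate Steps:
C(I, h) = 5 + h - I (C(I, h) = 1*(5 + h) - I = (5 + h) - I = 5 + h - I)
t(U) = 1/(3 + 2*U) (t(U) = 1/(U + (5 + U - 1*2)) = 1/(U + (5 + U - 2)) = 1/(U + (3 + U)) = 1/(3 + 2*U))
((51 - 1*54)*t(-6))*14 = ((51 - 1*54)/(3 + 2*(-6)))*14 = ((51 - 54)/(3 - 12))*14 = -3/(-9)*14 = -3*(-⅑)*14 = (⅓)*14 = 14/3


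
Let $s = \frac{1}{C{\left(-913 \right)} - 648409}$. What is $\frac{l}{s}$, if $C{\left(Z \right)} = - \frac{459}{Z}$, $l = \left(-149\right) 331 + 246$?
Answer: $\frac{29051066719934}{913} \approx 3.1819 \cdot 10^{10}$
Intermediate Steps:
$l = -49073$ ($l = -49319 + 246 = -49073$)
$s = - \frac{913}{591996958}$ ($s = \frac{1}{- \frac{459}{-913} - 648409} = \frac{1}{\left(-459\right) \left(- \frac{1}{913}\right) - 648409} = \frac{1}{\frac{459}{913} - 648409} = \frac{1}{- \frac{591996958}{913}} = - \frac{913}{591996958} \approx -1.5422 \cdot 10^{-6}$)
$\frac{l}{s} = - \frac{49073}{- \frac{913}{591996958}} = \left(-49073\right) \left(- \frac{591996958}{913}\right) = \frac{29051066719934}{913}$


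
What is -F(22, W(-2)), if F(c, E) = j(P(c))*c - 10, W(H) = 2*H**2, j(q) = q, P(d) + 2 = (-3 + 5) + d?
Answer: -474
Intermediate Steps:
P(d) = d (P(d) = -2 + ((-3 + 5) + d) = -2 + (2 + d) = d)
F(c, E) = -10 + c**2 (F(c, E) = c*c - 10 = c**2 - 10 = -10 + c**2)
-F(22, W(-2)) = -(-10 + 22**2) = -(-10 + 484) = -1*474 = -474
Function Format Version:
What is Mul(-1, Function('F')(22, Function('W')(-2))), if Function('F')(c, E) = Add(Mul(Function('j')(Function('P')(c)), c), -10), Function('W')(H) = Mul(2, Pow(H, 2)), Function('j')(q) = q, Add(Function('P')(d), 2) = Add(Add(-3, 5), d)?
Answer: -474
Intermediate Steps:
Function('P')(d) = d (Function('P')(d) = Add(-2, Add(Add(-3, 5), d)) = Add(-2, Add(2, d)) = d)
Function('F')(c, E) = Add(-10, Pow(c, 2)) (Function('F')(c, E) = Add(Mul(c, c), -10) = Add(Pow(c, 2), -10) = Add(-10, Pow(c, 2)))
Mul(-1, Function('F')(22, Function('W')(-2))) = Mul(-1, Add(-10, Pow(22, 2))) = Mul(-1, Add(-10, 484)) = Mul(-1, 474) = -474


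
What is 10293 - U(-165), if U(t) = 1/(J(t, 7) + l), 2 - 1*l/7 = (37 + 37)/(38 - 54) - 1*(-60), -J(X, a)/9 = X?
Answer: 91515055/8891 ≈ 10293.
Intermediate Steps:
J(X, a) = -9*X
l = -2989/8 (l = 14 - 7*((37 + 37)/(38 - 54) - 1*(-60)) = 14 - 7*(74/(-16) + 60) = 14 - 7*(74*(-1/16) + 60) = 14 - 7*(-37/8 + 60) = 14 - 7*443/8 = 14 - 3101/8 = -2989/8 ≈ -373.63)
U(t) = 1/(-2989/8 - 9*t) (U(t) = 1/(-9*t - 2989/8) = 1/(-2989/8 - 9*t))
10293 - U(-165) = 10293 - (-8)/(2989 + 72*(-165)) = 10293 - (-8)/(2989 - 11880) = 10293 - (-8)/(-8891) = 10293 - (-8)*(-1)/8891 = 10293 - 1*8/8891 = 10293 - 8/8891 = 91515055/8891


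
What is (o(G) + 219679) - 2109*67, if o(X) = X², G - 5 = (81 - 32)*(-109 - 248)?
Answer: 305908520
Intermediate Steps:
G = -17488 (G = 5 + (81 - 32)*(-109 - 248) = 5 + 49*(-357) = 5 - 17493 = -17488)
(o(G) + 219679) - 2109*67 = ((-17488)² + 219679) - 2109*67 = (305830144 + 219679) - 141303 = 306049823 - 141303 = 305908520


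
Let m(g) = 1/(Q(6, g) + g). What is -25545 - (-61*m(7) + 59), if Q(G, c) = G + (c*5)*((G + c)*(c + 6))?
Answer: -151780451/5928 ≈ -25604.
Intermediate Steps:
Q(G, c) = G + 5*c*(6 + c)*(G + c) (Q(G, c) = G + (5*c)*((G + c)*(6 + c)) = G + (5*c)*((6 + c)*(G + c)) = G + 5*c*(6 + c)*(G + c))
m(g) = 1/(6 + 5*g³ + 60*g² + 181*g) (m(g) = 1/((6 + 5*g³ + 30*g² + 5*6*g² + 30*6*g) + g) = 1/((6 + 5*g³ + 30*g² + 30*g² + 180*g) + g) = 1/((6 + 5*g³ + 60*g² + 180*g) + g) = 1/(6 + 5*g³ + 60*g² + 181*g))
-25545 - (-61*m(7) + 59) = -25545 - (-61/(6 + 5*7³ + 60*7² + 181*7) + 59) = -25545 - (-61/(6 + 5*343 + 60*49 + 1267) + 59) = -25545 - (-61/(6 + 1715 + 2940 + 1267) + 59) = -25545 - (-61/5928 + 59) = -25545 - 1*349691/5928 = -25545 - 349691/5928 = -151780451/5928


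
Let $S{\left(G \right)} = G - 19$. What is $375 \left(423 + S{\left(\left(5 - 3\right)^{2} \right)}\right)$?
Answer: $153000$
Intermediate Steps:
$S{\left(G \right)} = -19 + G$
$375 \left(423 + S{\left(\left(5 - 3\right)^{2} \right)}\right) = 375 \left(423 - \left(19 - \left(5 - 3\right)^{2}\right)\right) = 375 \left(423 - \left(19 - 2^{2}\right)\right) = 375 \left(423 + \left(-19 + 4\right)\right) = 375 \left(423 - 15\right) = 375 \cdot 408 = 153000$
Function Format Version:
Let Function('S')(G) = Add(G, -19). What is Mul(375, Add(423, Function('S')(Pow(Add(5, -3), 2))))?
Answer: 153000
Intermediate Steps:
Function('S')(G) = Add(-19, G)
Mul(375, Add(423, Function('S')(Pow(Add(5, -3), 2)))) = Mul(375, Add(423, Add(-19, Pow(Add(5, -3), 2)))) = Mul(375, Add(423, Add(-19, Pow(2, 2)))) = Mul(375, Add(423, Add(-19, 4))) = Mul(375, Add(423, -15)) = Mul(375, 408) = 153000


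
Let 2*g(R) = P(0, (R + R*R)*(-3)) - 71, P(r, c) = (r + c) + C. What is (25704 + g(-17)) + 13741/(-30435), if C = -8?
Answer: 1537335673/60870 ≈ 25256.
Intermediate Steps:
P(r, c) = -8 + c + r (P(r, c) = (r + c) - 8 = (c + r) - 8 = -8 + c + r)
g(R) = -79/2 - 3*R/2 - 3*R²/2 (g(R) = ((-8 + (R + R*R)*(-3) + 0) - 71)/2 = ((-8 + (R + R²)*(-3) + 0) - 71)/2 = ((-8 + (-3*R - 3*R²) + 0) - 71)/2 = ((-8 - 3*R - 3*R²) - 71)/2 = (-79 - 3*R - 3*R²)/2 = -79/2 - 3*R/2 - 3*R²/2)
(25704 + g(-17)) + 13741/(-30435) = (25704 + (-79/2 - 3/2*(-17)*(1 - 17))) + 13741/(-30435) = (25704 + (-79/2 - 3/2*(-17)*(-16))) + 13741*(-1/30435) = (25704 + (-79/2 - 408)) - 13741/30435 = (25704 - 895/2) - 13741/30435 = 50513/2 - 13741/30435 = 1537335673/60870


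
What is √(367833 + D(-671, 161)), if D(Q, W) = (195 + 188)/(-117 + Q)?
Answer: √57100848137/394 ≈ 606.49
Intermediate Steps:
D(Q, W) = 383/(-117 + Q)
√(367833 + D(-671, 161)) = √(367833 + 383/(-117 - 671)) = √(367833 + 383/(-788)) = √(367833 + 383*(-1/788)) = √(367833 - 383/788) = √(289852021/788) = √57100848137/394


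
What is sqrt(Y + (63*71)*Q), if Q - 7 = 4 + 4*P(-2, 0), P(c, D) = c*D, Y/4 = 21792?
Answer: sqrt(136371) ≈ 369.28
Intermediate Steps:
Y = 87168 (Y = 4*21792 = 87168)
P(c, D) = D*c
Q = 11 (Q = 7 + (4 + 4*(0*(-2))) = 7 + (4 + 4*0) = 7 + (4 + 0) = 7 + 4 = 11)
sqrt(Y + (63*71)*Q) = sqrt(87168 + (63*71)*11) = sqrt(87168 + 4473*11) = sqrt(87168 + 49203) = sqrt(136371)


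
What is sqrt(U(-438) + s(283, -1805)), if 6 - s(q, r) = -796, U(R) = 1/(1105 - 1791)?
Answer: sqrt(7702394)/98 ≈ 28.320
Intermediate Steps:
U(R) = -1/686 (U(R) = 1/(-686) = -1/686)
s(q, r) = 802 (s(q, r) = 6 - 1*(-796) = 6 + 796 = 802)
sqrt(U(-438) + s(283, -1805)) = sqrt(-1/686 + 802) = sqrt(550171/686) = sqrt(7702394)/98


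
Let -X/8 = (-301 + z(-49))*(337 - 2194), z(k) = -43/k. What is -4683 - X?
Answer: 218242869/49 ≈ 4.4539e+6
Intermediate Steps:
X = -218472336/49 (X = -8*(-301 - 43/(-49))*(337 - 2194) = -8*(-301 - 43*(-1/49))*(-1857) = -8*(-301 + 43/49)*(-1857) = -(-117648)*(-1857)/49 = -8*27309042/49 = -218472336/49 ≈ -4.4586e+6)
-4683 - X = -4683 - 1*(-218472336/49) = -4683 + 218472336/49 = 218242869/49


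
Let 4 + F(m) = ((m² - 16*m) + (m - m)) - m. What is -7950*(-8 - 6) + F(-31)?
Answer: 112784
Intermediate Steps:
F(m) = -4 + m² - 17*m (F(m) = -4 + (((m² - 16*m) + (m - m)) - m) = -4 + (((m² - 16*m) + 0) - m) = -4 + ((m² - 16*m) - m) = -4 + (m² - 17*m) = -4 + m² - 17*m)
-7950*(-8 - 6) + F(-31) = -7950*(-8 - 6) + (-4 + (-31)² - 17*(-31)) = -7950*(-14) + (-4 + 961 + 527) = -1325*(-84) + 1484 = 111300 + 1484 = 112784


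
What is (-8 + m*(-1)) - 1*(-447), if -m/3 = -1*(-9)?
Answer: 466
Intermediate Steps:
m = -27 (m = -(-3)*(-9) = -3*9 = -27)
(-8 + m*(-1)) - 1*(-447) = (-8 - 27*(-1)) - 1*(-447) = (-8 + 27) + 447 = 19 + 447 = 466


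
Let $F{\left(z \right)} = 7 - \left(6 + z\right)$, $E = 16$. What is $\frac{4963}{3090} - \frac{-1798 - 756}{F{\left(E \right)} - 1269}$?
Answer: $- \frac{63307}{165315} \approx -0.38295$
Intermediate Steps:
$F{\left(z \right)} = 1 - z$
$\frac{4963}{3090} - \frac{-1798 - 756}{F{\left(E \right)} - 1269} = \frac{4963}{3090} - \frac{-1798 - 756}{\left(1 - 16\right) - 1269} = 4963 \cdot \frac{1}{3090} - - \frac{2554}{\left(1 - 16\right) - 1269} = \frac{4963}{3090} - - \frac{2554}{-15 - 1269} = \frac{4963}{3090} - - \frac{2554}{-1284} = \frac{4963}{3090} - \left(-2554\right) \left(- \frac{1}{1284}\right) = \frac{4963}{3090} - \frac{1277}{642} = - \frac{63307}{165315}$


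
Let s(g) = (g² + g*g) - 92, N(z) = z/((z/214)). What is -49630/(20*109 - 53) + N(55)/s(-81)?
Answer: -455729/19545 ≈ -23.317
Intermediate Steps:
N(z) = 214 (N(z) = z/((z*(1/214))) = z/((z/214)) = z*(214/z) = 214)
s(g) = -92 + 2*g² (s(g) = (g² + g²) - 92 = 2*g² - 92 = -92 + 2*g²)
-49630/(20*109 - 53) + N(55)/s(-81) = -49630/(20*109 - 53) + 214/(-92 + 2*(-81)²) = -49630/(2180 - 53) + 214/(-92 + 2*6561) = -49630/2127 + 214/(-92 + 13122) = -49630*1/2127 + 214/13030 = -70/3 + 214*(1/13030) = -70/3 + 107/6515 = -455729/19545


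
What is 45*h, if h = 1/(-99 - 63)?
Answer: -5/18 ≈ -0.27778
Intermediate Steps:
h = -1/162 (h = 1/(-162) = -1/162 ≈ -0.0061728)
45*h = 45*(-1/162) = -5/18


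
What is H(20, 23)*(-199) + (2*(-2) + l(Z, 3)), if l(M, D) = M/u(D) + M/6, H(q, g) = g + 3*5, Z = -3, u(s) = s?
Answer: -15135/2 ≈ -7567.5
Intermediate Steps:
H(q, g) = 15 + g (H(q, g) = g + 15 = 15 + g)
l(M, D) = M/6 + M/D (l(M, D) = M/D + M/6 = M/6 + M/D)
H(20, 23)*(-199) + (2*(-2) + l(Z, 3)) = (15 + 23)*(-199) + (2*(-2) + ((⅙)*(-3) - 3/3)) = 38*(-199) + (-4 + (-½ - 3*⅓)) = -7562 + (-4 + (-½ - 1)) = -7562 + (-4 - 3/2) = -7562 - 11/2 = -15135/2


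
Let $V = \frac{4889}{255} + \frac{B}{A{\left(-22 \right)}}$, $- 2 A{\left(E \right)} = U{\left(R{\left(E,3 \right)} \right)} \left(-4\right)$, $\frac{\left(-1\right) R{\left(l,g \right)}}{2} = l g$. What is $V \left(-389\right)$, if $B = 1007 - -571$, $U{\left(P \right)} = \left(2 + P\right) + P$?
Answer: $- \frac{584149241}{67830} \approx -8612.0$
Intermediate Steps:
$R{\left(l,g \right)} = - 2 g l$ ($R{\left(l,g \right)} = - 2 l g = - 2 g l$)
$U{\left(P \right)} = 2 + 2 P$
$B = 1578$ ($B = 1007 + 571 = 1578$)
$A{\left(E \right)} = 4 - 24 E$ ($A{\left(E \right)} = - \frac{\left(2 + 2 \left(\left(-2\right) 3 E\right)\right) \left(-4\right)}{2} = - \frac{\left(2 + 2 \left(- 6 E\right)\right) \left(-4\right)}{2} = - \frac{\left(2 - 12 E\right) \left(-4\right)}{2} = - \frac{-8 + 48 E}{2} = 4 - 24 E$)
$V = \frac{1501669}{67830}$ ($V = \frac{4889}{255} + \frac{1578}{4 - -528} = 4889 \cdot \frac{1}{255} + \frac{1578}{4 + 528} = \frac{4889}{255} + \frac{1578}{532} = \frac{4889}{255} + 1578 \cdot \frac{1}{532} = \frac{4889}{255} + \frac{789}{266} = \frac{1501669}{67830} \approx 22.139$)
$V \left(-389\right) = \frac{1501669}{67830} \left(-389\right) = - \frac{584149241}{67830}$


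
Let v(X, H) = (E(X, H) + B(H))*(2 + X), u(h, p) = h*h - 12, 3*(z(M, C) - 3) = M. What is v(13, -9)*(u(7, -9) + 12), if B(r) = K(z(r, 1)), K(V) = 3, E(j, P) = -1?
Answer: 1470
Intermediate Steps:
z(M, C) = 3 + M/3
u(h, p) = -12 + h² (u(h, p) = h² - 12 = -12 + h²)
B(r) = 3
v(X, H) = 4 + 2*X (v(X, H) = (-1 + 3)*(2 + X) = 2*(2 + X) = 4 + 2*X)
v(13, -9)*(u(7, -9) + 12) = (4 + 2*13)*((-12 + 7²) + 12) = (4 + 26)*((-12 + 49) + 12) = 30*(37 + 12) = 30*49 = 1470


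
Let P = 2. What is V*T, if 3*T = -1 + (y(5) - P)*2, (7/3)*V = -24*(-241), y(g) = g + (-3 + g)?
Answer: 52056/7 ≈ 7436.6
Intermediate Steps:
y(g) = -3 + 2*g
V = 17352/7 (V = 3*(-24*(-241))/7 = (3/7)*5784 = 17352/7 ≈ 2478.9)
T = 3 (T = (-1 + ((-3 + 2*5) - 1*2)*2)/3 = (-1 + ((-3 + 10) - 2)*2)/3 = (-1 + (7 - 2)*2)/3 = (-1 + 5*2)/3 = (-1 + 10)/3 = (⅓)*9 = 3)
V*T = (17352/7)*3 = 52056/7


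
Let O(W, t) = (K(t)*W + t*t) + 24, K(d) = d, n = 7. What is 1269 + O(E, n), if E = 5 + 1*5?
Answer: 1412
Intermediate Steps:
E = 10 (E = 5 + 5 = 10)
O(W, t) = 24 + t**2 + W*t (O(W, t) = (t*W + t*t) + 24 = (W*t + t**2) + 24 = (t**2 + W*t) + 24 = 24 + t**2 + W*t)
1269 + O(E, n) = 1269 + (24 + 7**2 + 10*7) = 1269 + (24 + 49 + 70) = 1269 + 143 = 1412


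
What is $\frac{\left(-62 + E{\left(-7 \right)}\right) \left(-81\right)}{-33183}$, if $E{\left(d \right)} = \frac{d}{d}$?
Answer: $- \frac{183}{1229} \approx -0.1489$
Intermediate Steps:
$E{\left(d \right)} = 1$
$\frac{\left(-62 + E{\left(-7 \right)}\right) \left(-81\right)}{-33183} = \frac{\left(-62 + 1\right) \left(-81\right)}{-33183} = \left(-61\right) \left(-81\right) \left(- \frac{1}{33183}\right) = 4941 \left(- \frac{1}{33183}\right) = - \frac{183}{1229}$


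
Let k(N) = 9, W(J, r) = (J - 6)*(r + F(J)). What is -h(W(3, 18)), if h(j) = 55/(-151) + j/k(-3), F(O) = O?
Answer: 1112/151 ≈ 7.3642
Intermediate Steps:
W(J, r) = (-6 + J)*(J + r) (W(J, r) = (J - 6)*(r + J) = (-6 + J)*(J + r))
h(j) = -55/151 + j/9 (h(j) = 55/(-151) + j/9 = 55*(-1/151) + j*(⅑) = -55/151 + j/9)
-h(W(3, 18)) = -(-55/151 + (3² - 6*3 - 6*18 + 3*18)/9) = -(-55/151 + (9 - 18 - 108 + 54)/9) = -(-55/151 + (⅑)*(-63)) = -(-55/151 - 7) = -1*(-1112/151) = 1112/151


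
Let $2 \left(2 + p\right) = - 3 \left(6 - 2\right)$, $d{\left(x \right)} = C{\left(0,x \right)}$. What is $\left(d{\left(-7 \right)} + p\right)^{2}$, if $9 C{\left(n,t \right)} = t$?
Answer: $\frac{6241}{81} \approx 77.049$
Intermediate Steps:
$C{\left(n,t \right)} = \frac{t}{9}$
$d{\left(x \right)} = \frac{x}{9}$
$p = -8$ ($p = -2 + \frac{\left(-3\right) \left(6 - 2\right)}{2} = -2 + \frac{\left(-3\right) 4}{2} = -2 + \frac{1}{2} \left(-12\right) = -2 - 6 = -8$)
$\left(d{\left(-7 \right)} + p\right)^{2} = \left(\frac{1}{9} \left(-7\right) - 8\right)^{2} = \left(- \frac{7}{9} - 8\right)^{2} = \left(- \frac{79}{9}\right)^{2} = \frac{6241}{81}$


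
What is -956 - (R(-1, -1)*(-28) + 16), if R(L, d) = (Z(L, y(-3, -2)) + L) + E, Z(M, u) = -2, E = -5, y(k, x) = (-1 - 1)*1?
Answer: -1196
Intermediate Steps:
y(k, x) = -2 (y(k, x) = -2*1 = -2)
R(L, d) = -7 + L (R(L, d) = (-2 + L) - 5 = -7 + L)
-956 - (R(-1, -1)*(-28) + 16) = -956 - ((-7 - 1)*(-28) + 16) = -956 - (-8*(-28) + 16) = -956 - (224 + 16) = -956 - 1*240 = -956 - 240 = -1196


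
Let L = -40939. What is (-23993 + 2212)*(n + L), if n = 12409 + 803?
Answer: 603921787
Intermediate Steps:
n = 13212
(-23993 + 2212)*(n + L) = (-23993 + 2212)*(13212 - 40939) = -21781*(-27727) = 603921787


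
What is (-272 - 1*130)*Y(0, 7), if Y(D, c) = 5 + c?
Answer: -4824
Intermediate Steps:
(-272 - 1*130)*Y(0, 7) = (-272 - 1*130)*(5 + 7) = (-272 - 130)*12 = -402*12 = -4824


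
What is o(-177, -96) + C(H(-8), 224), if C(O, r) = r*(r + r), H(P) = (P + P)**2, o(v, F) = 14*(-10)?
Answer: 100212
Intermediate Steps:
o(v, F) = -140
H(P) = 4*P**2 (H(P) = (2*P)**2 = 4*P**2)
C(O, r) = 2*r**2 (C(O, r) = r*(2*r) = 2*r**2)
o(-177, -96) + C(H(-8), 224) = -140 + 2*224**2 = -140 + 2*50176 = -140 + 100352 = 100212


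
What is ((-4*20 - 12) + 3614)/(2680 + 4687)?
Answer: 3522/7367 ≈ 0.47808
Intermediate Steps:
((-4*20 - 12) + 3614)/(2680 + 4687) = ((-80 - 12) + 3614)/7367 = (-92 + 3614)*(1/7367) = 3522*(1/7367) = 3522/7367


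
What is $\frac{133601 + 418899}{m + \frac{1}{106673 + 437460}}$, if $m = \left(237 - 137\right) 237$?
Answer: $\frac{300633482500}{12895952101} \approx 23.312$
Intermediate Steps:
$m = 23700$ ($m = 100 \cdot 237 = 23700$)
$\frac{133601 + 418899}{m + \frac{1}{106673 + 437460}} = \frac{133601 + 418899}{23700 + \frac{1}{106673 + 437460}} = \frac{552500}{23700 + \frac{1}{544133}} = \frac{552500}{\frac{12895952101}{544133}} = 552500 \cdot \frac{544133}{12895952101} = \frac{300633482500}{12895952101}$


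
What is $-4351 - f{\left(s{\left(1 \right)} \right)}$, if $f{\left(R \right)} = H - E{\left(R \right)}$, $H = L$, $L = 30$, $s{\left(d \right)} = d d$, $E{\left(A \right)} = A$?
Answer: $-4380$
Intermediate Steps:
$s{\left(d \right)} = d^{2}$
$H = 30$
$f{\left(R \right)} = 30 - R$
$-4351 - f{\left(s{\left(1 \right)} \right)} = -4351 - \left(30 - 1^{2}\right) = -4351 - \left(30 - 1\right) = -4351 - 29 = -4380$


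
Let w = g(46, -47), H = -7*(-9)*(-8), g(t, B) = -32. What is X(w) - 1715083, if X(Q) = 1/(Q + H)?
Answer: -919284489/536 ≈ -1.7151e+6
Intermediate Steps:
H = -504 (H = 63*(-8) = -504)
w = -32
X(Q) = 1/(-504 + Q) (X(Q) = 1/(Q - 504) = 1/(-504 + Q))
X(w) - 1715083 = 1/(-504 - 32) - 1715083 = 1/(-536) - 1715083 = -1/536 - 1715083 = -919284489/536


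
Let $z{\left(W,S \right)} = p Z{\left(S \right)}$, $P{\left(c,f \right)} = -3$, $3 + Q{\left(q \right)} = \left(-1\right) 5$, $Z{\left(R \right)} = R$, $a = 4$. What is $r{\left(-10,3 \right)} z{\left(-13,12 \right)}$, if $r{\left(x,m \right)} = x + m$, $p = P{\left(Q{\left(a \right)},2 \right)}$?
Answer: $252$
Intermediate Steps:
$Q{\left(q \right)} = -8$ ($Q{\left(q \right)} = -3 - 5 = -8$)
$p = -3$
$z{\left(W,S \right)} = - 3 S$
$r{\left(x,m \right)} = m + x$
$r{\left(-10,3 \right)} z{\left(-13,12 \right)} = \left(3 - 10\right) \left(\left(-3\right) 12\right) = \left(-7\right) \left(-36\right) = 252$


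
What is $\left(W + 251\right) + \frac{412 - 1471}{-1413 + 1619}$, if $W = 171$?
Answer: $\frac{85873}{206} \approx 416.86$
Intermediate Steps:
$\left(W + 251\right) + \frac{412 - 1471}{-1413 + 1619} = \left(171 + 251\right) + \frac{412 - 1471}{-1413 + 1619} = 422 - \frac{1059}{206} = \frac{85873}{206}$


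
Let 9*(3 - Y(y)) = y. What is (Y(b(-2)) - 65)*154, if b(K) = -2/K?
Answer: -86086/9 ≈ -9565.1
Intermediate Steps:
Y(y) = 3 - y/9
(Y(b(-2)) - 65)*154 = ((3 - (-2)/(9*(-2))) - 65)*154 = ((3 - (-2)*(-1)/(9*2)) - 65)*154 = ((3 - ⅑*1) - 65)*154 = ((3 - ⅑) - 65)*154 = (26/9 - 65)*154 = -559/9*154 = -86086/9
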